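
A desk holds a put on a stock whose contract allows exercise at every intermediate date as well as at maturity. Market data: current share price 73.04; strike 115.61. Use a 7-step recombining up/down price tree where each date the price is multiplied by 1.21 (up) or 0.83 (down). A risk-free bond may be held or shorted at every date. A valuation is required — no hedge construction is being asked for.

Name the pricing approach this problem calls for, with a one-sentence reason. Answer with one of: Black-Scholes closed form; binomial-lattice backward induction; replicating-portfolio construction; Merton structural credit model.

Key observation: an American put (K = 115.61, S₀ = 73.04) on a 7-date tree has no closed form — the optimal stopping decision is embedded and must be resolved recursively from expiry.

framework: binomial-lattice backward induction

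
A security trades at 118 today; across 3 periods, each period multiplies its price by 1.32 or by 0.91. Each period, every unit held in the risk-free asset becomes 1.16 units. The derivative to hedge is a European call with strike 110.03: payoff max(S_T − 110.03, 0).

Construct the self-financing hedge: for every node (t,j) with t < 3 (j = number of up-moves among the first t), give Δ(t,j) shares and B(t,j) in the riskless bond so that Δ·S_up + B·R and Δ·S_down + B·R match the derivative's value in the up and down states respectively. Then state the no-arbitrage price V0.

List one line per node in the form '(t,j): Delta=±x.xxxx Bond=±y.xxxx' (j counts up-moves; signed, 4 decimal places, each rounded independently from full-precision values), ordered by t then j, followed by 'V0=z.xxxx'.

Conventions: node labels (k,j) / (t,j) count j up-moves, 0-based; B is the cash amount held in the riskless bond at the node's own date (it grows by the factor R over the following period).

(0,0): Delta=0.9506 Bond=-63.8610
(1,0): Delta=0.8387 Bond=-62.0610
(1,1): Delta=1.0000 Bond=-81.7702
(2,0): Delta=0.4731 Bond=-36.2677
(2,1): Delta=1.0000 Bond=-94.8534
(2,2): Delta=1.0000 Bond=-94.8534
V0=48.3121

The replicating-portfolio and risk-neutral prices coincide; use p* = (1.16−0.91)/(1.32−0.91) = 0.6098 for the latter.
Terminal payoffs: V(3,0)=0.0000, V(3,1)=18.9549, V(3,2)=77.0689, V(3,3)=161.3662
(2,0): S=97.7158. Δ = (V_up−V_dn)/(S_up−S_dn) = (18.9549−0.0000)/(128.9849−88.9214) = 0.4731. V = [p*·18.9549 + (1−p*)·0.0000]/1.16 = 9.9637. B = V − Δ·S = -36.2677.
(2,1): S=141.7416. Δ = (V_up−V_dn)/(S_up−S_dn) = (77.0689−18.9549)/(187.0989−128.9849) = 1.0000. V = [p*·77.0689 + (1−p*)·18.9549]/1.16 = 46.8882. B = V − Δ·S = -94.8534.
(2,2): S=205.6032. Δ = (V_up−V_dn)/(S_up−S_dn) = (161.3662−77.0689)/(271.3962−187.0989) = 1.0000. V = [p*·161.3662 + (1−p*)·77.0689]/1.16 = 110.7498. B = V − Δ·S = -94.8534.
(1,0): S=107.3800. Δ = (V_up−V_dn)/(S_up−S_dn) = (46.8882−9.9637)/(141.7416−97.7158) = 0.8387. V = [p*·46.8882 + (1−p*)·9.9637]/1.16 = 27.9988. B = V − Δ·S = -62.0610.
(1,1): S=155.7600. Δ = (V_up−V_dn)/(S_up−S_dn) = (110.7498−46.8882)/(205.6032−141.7416) = 1.0000. V = [p*·110.7498 + (1−p*)·46.8882]/1.16 = 73.9898. B = V − Δ·S = -81.7702.
(0,0): S=118.0000. Δ = (V_up−V_dn)/(S_up−S_dn) = (73.9898−27.9988)/(155.7600−107.3800) = 0.9506. V = [p*·73.9898 + (1−p*)·27.9988]/1.16 = 48.3121. B = V − Δ·S = -63.8610.
Sanity check at the root: Δ(0,0)·S0 + B(0,0) reproduces V0 = 48.3121.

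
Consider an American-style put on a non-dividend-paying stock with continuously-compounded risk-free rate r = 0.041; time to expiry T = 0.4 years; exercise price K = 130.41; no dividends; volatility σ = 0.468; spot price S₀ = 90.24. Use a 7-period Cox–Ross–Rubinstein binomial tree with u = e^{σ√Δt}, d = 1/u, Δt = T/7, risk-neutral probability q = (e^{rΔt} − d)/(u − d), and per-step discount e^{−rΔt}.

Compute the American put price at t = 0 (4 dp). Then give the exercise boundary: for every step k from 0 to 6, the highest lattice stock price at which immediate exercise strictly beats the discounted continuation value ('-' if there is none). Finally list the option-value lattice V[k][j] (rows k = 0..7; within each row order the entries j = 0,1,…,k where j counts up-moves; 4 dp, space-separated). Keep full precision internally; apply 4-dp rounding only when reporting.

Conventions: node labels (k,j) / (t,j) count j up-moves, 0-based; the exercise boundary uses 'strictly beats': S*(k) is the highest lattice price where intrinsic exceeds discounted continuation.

price = 40.7900
boundary = - 80.6888 72.1485 80.6888 90.2400 100.9218 112.8681
tree:
40.7900
49.7212 31.4101
58.2615 40.3069 22.0214
65.8979 49.7212 30.4066 13.1358
72.7260 58.2615 40.1700 20.0837 5.7485
78.8315 65.8979 49.7212 29.4882 10.0956 1.1145
84.2907 72.7260 58.2615 40.1700 17.5419 2.1588 0.0000
89.1720 78.8315 65.8979 49.7212 29.4882 4.1816 0.0000 0.0000

params: Δt=0.05714 u=1.11837 d=0.89416 q=0.48252 e^(-rΔt)=0.99766
t_7 payoffs: 89.1720 78.8315 65.8979 49.7212 29.4882 4.1816 0.0000 0.0000
t_6: node(6,0) S=46.1193 payoff=84.2907 vs cont=83.9855 → 84.2907 [stop]  node(6,1) S=57.6840 payoff=72.7260 vs cont=72.4209 → 72.7260 [stop]  node(6,2) S=72.1485 payoff=58.2615 vs cont=57.9564 → 58.2615 [stop]  node(6,3) S=90.2400 payoff=40.1700 vs cont=39.8648 → 40.1700 [stop]  node(6,4) S=112.8681 payoff=17.5419 vs cont=17.2368 → 17.5419 [stop]  node(6,5) S=141.1702 payoff=0.0000 vs cont=2.1588 → 2.1588 [wait]  node(6,6) S=176.5693 payoff=0.0000 vs cont=0.0000 → 0.0000 [wait]  ⇒ S*(6)=112.8681
t_5: node(5,0) S=51.5785 payoff=78.8315 vs cont=78.5263 → 78.8315 [stop]  node(5,1) S=64.5121 payoff=65.8979 vs cont=65.5927 → 65.8979 [stop]  node(5,2) S=80.6888 payoff=49.7212 vs cont=49.4161 → 49.7212 [stop]  node(5,3) S=100.9218 payoff=29.4882 vs cont=29.1830 → 29.4882 [stop]  node(5,4) S=126.2284 payoff=4.1816 vs cont=10.0956 → 10.0956 [wait]  node(5,5) S=157.8807 payoff=0.0000 vs cont=1.1145 → 1.1145 [wait]  ⇒ S*(5)=100.9218
t_4: node(4,0) S=57.6840 payoff=72.7260 vs cont=72.4209 → 72.7260 [stop]  node(4,1) S=72.1485 payoff=58.2615 vs cont=57.9564 → 58.2615 [stop]  node(4,2) S=90.2400 payoff=40.1700 vs cont=39.8648 → 40.1700 [stop]  node(4,3) S=112.8681 payoff=17.5419 vs cont=20.0837 → 20.0837 [wait]  node(4,4) S=141.1702 payoff=0.0000 vs cont=5.7485 → 5.7485 [wait]  ⇒ S*(4)=90.2400
t_3: node(3,0) S=64.5121 payoff=65.8979 vs cont=65.5927 → 65.8979 [stop]  node(3,1) S=80.6888 payoff=49.7212 vs cont=49.4161 → 49.7212 [stop]  node(3,2) S=100.9218 payoff=29.4882 vs cont=30.4066 → 30.4066 [wait]  node(3,3) S=126.2284 payoff=4.1816 vs cont=13.1358 → 13.1358 [wait]  ⇒ S*(3)=80.6888
t_2: node(2,0) S=72.1485 payoff=58.2615 vs cont=57.9564 → 58.2615 [stop]  node(2,1) S=90.2400 payoff=40.1700 vs cont=40.3069 → 40.3069 [wait]  node(2,2) S=112.8681 payoff=17.5419 vs cont=22.0214 → 22.0214 [wait]  ⇒ S*(2)=72.1485
t_1: node(1,0) S=80.6888 payoff=49.7212 vs cont=49.4820 → 49.7212 [stop]  node(1,1) S=100.9218 payoff=29.4882 vs cont=31.4101 → 31.4101 [wait]  ⇒ S*(1)=80.6888
t_0: node(0,0) S=90.2400 payoff=40.1700 vs cont=40.7900 → 40.7900 [wait]  ⇒ S*(0)=-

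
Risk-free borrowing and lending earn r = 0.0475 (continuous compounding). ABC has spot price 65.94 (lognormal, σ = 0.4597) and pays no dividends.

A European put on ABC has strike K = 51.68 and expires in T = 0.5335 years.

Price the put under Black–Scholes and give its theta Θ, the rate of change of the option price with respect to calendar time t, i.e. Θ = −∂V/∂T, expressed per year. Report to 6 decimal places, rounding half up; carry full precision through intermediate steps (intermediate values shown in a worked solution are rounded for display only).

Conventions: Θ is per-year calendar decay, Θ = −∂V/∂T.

σ√T = 0.4597·√0.5335 = 0.335770
d₁ = (ln(S/K) + (r+σ²/2)T) / (σ√T) = (ln(65.94/51.68) + (0.0475+0.4597²/2)·0.5335) / 0.335770 = (0.243674 + 0.081712) / 0.335770 = 0.969075
d₂ = d₁ − σ√T = 0.969075 − 0.335770 = 0.633306
e^{−rT} = 0.974977
N(−d₁) = 0.166254,  N(−d₂) = 0.263267
Put price V = K·e^{−rT}·N(−d₂) − S·N(−d₁) = 13.265189 − 10.962774 = 2.302416
φ(d₁) = (1/√(2π))·e^{−d₁²/2} = 0.249451
Θ = −S·φ(d₁)·σ/(2√T) + r·K·e^{−rT}·N(−d₂) = −5.176209 + 0.630097 = -4.546112

price = 2.302416
Θ = -4.546112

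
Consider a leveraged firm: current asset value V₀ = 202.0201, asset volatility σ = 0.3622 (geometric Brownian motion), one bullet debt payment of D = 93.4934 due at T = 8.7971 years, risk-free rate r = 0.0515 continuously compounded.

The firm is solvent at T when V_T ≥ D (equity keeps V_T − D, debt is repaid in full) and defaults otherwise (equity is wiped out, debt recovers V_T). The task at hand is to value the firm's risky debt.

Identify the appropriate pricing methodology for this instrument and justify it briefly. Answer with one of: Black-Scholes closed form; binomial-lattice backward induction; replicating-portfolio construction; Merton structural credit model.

framework: Merton structural credit model

Key observation: with the firm-asset dynamics (V₀ = 202.0201) and a single zero-coupon liability of face 93.4934 given, debt value, spread, and default probability all derive from the option view of the balance sheet.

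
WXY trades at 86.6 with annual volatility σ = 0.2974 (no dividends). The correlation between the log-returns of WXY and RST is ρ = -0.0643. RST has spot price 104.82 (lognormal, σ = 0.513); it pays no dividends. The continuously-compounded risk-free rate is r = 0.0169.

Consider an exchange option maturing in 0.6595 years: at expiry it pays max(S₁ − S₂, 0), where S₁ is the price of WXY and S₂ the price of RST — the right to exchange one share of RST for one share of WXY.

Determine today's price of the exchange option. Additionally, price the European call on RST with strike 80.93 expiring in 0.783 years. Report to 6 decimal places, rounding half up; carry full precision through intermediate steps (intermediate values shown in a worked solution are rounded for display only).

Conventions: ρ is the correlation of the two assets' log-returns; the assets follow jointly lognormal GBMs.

exchange price = 10.934559
price(RST call K=80.93) = 31.874853

σ_eff = √(σ₁² + σ₂² − 2ρσ₁σ₂) = √(0.2974² + 0.513² − 2·-0.0643·0.2974·0.513) = 0.609291
d₁ = (ln(S₁/S₂) + (q₂ − q₁ + σ_eff²/2)T) / (σ_eff√T) = (ln(86.6/104.82) + (0.0 − 0.0 + 0.185618)·0.6595) / 0.494803 = -0.138499
d₂ = d₁ − σ_eff√T = -0.138499 − 0.494803 = -0.633302
N(d₁) = 0.444923,  N(d₂) = 0.263268
V = S₁·e^{−q₁T}·N(d₁) − S₂·e^{−q₂T}·N(d₂) = 38.530330 − 27.595771 = 10.934559
[vanilla: RST call K=80.93]
σ√T = 0.513·√0.783 = 0.453940
d₁ = (ln(S/K) + (r+σ²/2)T) / (σ√T) = (ln(104.82/80.93) + (0.0169+0.513²/2)·0.783) / 0.453940 = (0.258660 + 0.116263) / 0.453940 = 0.825932
d₂ = d₁ − σ√T = 0.825932 − 0.453940 = 0.371992
e^{−rT} = 0.986854
N(d₁) = 0.795579,  N(d₂) = 0.645051
price = S·N(d₁) − K·e^{−rT}·N(d₂) = 83.392555 − 51.517701 = 31.874853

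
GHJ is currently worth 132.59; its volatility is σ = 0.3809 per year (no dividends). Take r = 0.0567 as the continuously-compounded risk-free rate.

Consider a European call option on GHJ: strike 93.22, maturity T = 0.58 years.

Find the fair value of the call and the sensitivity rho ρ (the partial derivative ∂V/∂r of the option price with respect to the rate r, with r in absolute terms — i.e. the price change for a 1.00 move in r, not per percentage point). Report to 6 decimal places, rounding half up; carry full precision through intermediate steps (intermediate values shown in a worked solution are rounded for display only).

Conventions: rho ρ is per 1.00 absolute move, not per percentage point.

price = 43.736792
ρ = 46.121580

σ√T = 0.3809·√0.58 = 0.290085
d₁ = (ln(S/K) + (r+σ²/2)T) / (σ√T) = (ln(132.59/93.22) + (0.0567+0.3809²/2)·0.58) / 0.290085 = (0.352299 + 0.074961) / 0.290085 = 1.472880
d₂ = d₁ − σ√T = 1.472880 − 0.290085 = 1.182795
e^{−rT} = 0.967649
N(d₁) = 0.929608,  N(d₂) = 0.881555
Call price V = S·N(d₁) − K·e^{−rT}·N(d₂) = 123.256757 − 79.519965 = 43.736792
ρ = K·T·e^{−rT}·N(d₂) = 46.121580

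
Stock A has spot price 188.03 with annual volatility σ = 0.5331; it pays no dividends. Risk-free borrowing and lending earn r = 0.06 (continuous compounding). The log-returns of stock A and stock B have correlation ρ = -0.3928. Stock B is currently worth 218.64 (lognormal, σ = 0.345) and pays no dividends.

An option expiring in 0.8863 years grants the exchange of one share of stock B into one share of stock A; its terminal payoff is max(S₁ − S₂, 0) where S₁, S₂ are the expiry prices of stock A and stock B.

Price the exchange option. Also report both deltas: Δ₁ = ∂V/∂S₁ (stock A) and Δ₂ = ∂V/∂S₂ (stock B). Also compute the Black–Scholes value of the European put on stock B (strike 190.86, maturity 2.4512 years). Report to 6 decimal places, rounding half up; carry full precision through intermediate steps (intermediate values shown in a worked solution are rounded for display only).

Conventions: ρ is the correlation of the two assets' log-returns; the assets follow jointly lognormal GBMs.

exchange price = 41.328908
Δ1 = 0.552464
Δ2 = -0.286091
price(stock B put K=190.86) = 19.169089

σ_eff = √(σ₁² + σ₂² − 2ρσ₁σ₂) = √(0.5331² + 0.345² − 2·-0.3928·0.5331·0.345) = 0.740073
d₁ = (ln(S₁/S₂) + (q₂ − q₁ + σ_eff²/2)T) / (σ_eff√T) = (ln(188.03/218.64) + (0.0 − 0.0 + 0.273854)·0.8863) / 0.696731 = 0.131890
d₂ = d₁ − σ_eff√T = 0.131890 − 0.696731 = -0.564841
N(d₁) = 0.552464,  N(d₂) = 0.286091
V = S₁·e^{−q₁T}·N(d₁) − S₂·e^{−q₂T}·N(d₂) = 103.879861 − 62.550953 = 41.328908
Δ₁ = e^{−q₁T}·N(d₁) = 0.552464;  Δ₂ = −e^{−q₂T}·N(d₂) = -0.286091
[vanilla: stock B put K=190.86]
σ√T = 0.345·√2.4512 = 0.540143
d₁ = (ln(S/K) + (r+σ²/2)T) / (σ√T) = (ln(218.64/190.86) + (0.06+0.345²/2)·2.4512) / 0.540143 = (0.135886 + 0.292949) / 0.540143 = 0.793930
d₂ = d₁ − σ√T = 0.793930 − 0.540143 = 0.253787
e^{−rT} = 0.863232
N(−d₁) = 0.213618,  N(−d₂) = 0.399830
price = K·e^{−rT}·N(−d₂) − S·N(−d₁) = 65.874554 − 46.705465 = 19.169089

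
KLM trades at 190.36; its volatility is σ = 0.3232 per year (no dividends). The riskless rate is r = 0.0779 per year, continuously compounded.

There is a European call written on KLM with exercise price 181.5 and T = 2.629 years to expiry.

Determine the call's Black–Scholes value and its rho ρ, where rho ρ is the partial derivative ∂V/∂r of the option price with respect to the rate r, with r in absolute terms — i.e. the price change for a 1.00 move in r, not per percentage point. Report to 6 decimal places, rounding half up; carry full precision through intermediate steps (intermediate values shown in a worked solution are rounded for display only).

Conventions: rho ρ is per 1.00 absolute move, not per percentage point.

σ√T = 0.3232·√2.629 = 0.524043
d₁ = (ln(S/K) + (r+σ²/2)T) / (σ√T) = (ln(190.36/181.5) + (0.0779+0.3232²/2)·2.629) / 0.524043 = (0.047661 + 0.342109) / 0.524043 = 0.743777
d₂ = d₁ − σ√T = 0.743777 − 0.524043 = 0.219734
e^{−rT} = 0.814811
N(d₁) = 0.771494,  N(d₂) = 0.586961
Call price V = S·N(d₁) − K·e^{−rT}·N(d₂) = 146.861649 − 86.804592 = 60.057057
ρ = K·T·e^{−rT}·N(d₂) = 228.209272

price = 60.057057
ρ = 228.209272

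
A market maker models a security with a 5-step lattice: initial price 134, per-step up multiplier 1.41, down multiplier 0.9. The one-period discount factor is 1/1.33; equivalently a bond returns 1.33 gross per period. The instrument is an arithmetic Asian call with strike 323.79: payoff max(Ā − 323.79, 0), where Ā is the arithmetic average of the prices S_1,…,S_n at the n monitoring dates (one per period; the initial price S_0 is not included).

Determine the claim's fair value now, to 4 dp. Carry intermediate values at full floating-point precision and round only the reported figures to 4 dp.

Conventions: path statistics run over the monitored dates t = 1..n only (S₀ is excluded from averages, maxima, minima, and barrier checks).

price = 10.9359

Under the martingale measure an up-move has probability p* = 0.8431; value the claim as the probability-weighted average of per-path payoffs, discounted 5 periods at R = 1.33.
Enumerate all 2^5 = 32 price paths (U = up ×1.41, D = down ×0.9); each path with k up-moves has probability p*^k·(1−p*)^(5−k).
DDDDD: Ā=98.7738, payoff=0.0000, prob=0.000095
UDDDD: Ā=154.7456, payoff=0.0000, prob=0.000510
DUDDD: Ā=141.0776, payoff=0.0000, prob=0.000510
UUDDD: Ā=221.0216, payoff=0.0000, prob=0.002744
DDUDD: Ā=128.7764, payoff=0.0000, prob=0.000510
UDUDD: Ā=201.7498, payoff=0.0000, prob=0.002744
DUUDD: Ā=188.0818, payoff=0.0000, prob=0.002744
UUUDD: Ā=294.6614, payoff=0.0000, prob=0.014748
DDDUD: Ā=117.7054, payoff=0.0000, prob=0.000510
UDDUD: Ā=184.4051, payoff=0.0000, prob=0.002744
DUDUD: Ā=170.7371, payoff=0.0000, prob=0.002744
UUDUD: Ā=267.4881, payoff=0.0000, prob=0.014748
DDUUD: Ā=158.4359, payoff=0.0000, prob=0.002744
UDUUD: Ā=248.2162, payoff=0.0000, prob=0.014748
DUUUD: Ā=234.5482, payoff=0.0000, prob=0.014748
UUUUD: Ā=367.4588, payoff=43.6688, prob=0.079271
DDDDU: Ā=107.7414, payoff=0.0000, prob=0.000510
UDDDU: Ā=168.7948, payoff=0.0000, prob=0.002744
DUDDU: Ā=155.1268, payoff=0.0000, prob=0.002744
UUDDU: Ā=243.0320, payoff=0.0000, prob=0.014748
DDUDU: Ā=142.8256, payoff=0.0000, prob=0.002744
UDUDU: Ā=223.7602, payoff=0.0000, prob=0.014748
DUUDU: Ā=210.0922, payoff=0.0000, prob=0.014748
UUUDU: Ā=329.1444, payoff=5.3544, prob=0.079271
DDDUU: Ā=131.7546, payoff=0.0000, prob=0.002744
UDDUU: Ā=206.4155, payoff=0.0000, prob=0.014748
DUDUU: Ā=192.7475, payoff=0.0000, prob=0.014748
UUDUU: Ā=301.9710, payoff=0.0000, prob=0.079271
DDUUU: Ā=180.4463, payoff=0.0000, prob=0.014748
UDUUU: Ā=282.6992, payoff=0.0000, prob=0.079271
DUUUU: Ā=269.0312, payoff=0.0000, prob=0.079271
UUUUU: Ā=421.4822, payoff=97.6922, prob=0.426080
Price = Σ prob·payoff / R^5 = 45.510806 / 4.161580 = 10.9359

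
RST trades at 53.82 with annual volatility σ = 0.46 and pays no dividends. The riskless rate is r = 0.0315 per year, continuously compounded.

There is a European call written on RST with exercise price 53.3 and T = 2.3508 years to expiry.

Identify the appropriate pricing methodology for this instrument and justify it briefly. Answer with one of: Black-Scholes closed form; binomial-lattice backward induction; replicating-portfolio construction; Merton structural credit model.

framework: Black-Scholes closed form

Key observation: everything needed for the exact continuous-time valuation of the European call on RST (strike 53.3) is given, and no feature rules the closed form out.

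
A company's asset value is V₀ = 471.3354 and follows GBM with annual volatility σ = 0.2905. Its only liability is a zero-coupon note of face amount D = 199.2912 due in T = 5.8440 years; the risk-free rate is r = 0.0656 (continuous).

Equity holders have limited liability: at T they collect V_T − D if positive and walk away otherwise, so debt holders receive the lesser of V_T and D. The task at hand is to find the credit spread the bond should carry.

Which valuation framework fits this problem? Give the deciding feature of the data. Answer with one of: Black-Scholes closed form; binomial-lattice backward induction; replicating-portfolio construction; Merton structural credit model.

Key observation: the asked-for credit quantity lives on the firm's capital structure — asset value, asset volatility, debt face 199.2912 — which is the structural model's domain.

framework: Merton structural credit model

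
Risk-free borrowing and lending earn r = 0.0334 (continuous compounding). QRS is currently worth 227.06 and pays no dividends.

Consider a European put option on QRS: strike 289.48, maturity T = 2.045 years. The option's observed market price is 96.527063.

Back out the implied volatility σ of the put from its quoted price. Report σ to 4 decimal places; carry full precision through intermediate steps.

At σ = 0.5268 the Black–Scholes value reproduces the quote:
σ√T = 0.5268·√2.045 = 0.753342
d₁ = (ln(S/K) + (r+σ²/2)T) / (σ√T) = (ln(227.06/289.48) + (0.0334+0.5268²/2)·2.045) / 0.753342 = (-0.242872 + 0.352065) / 0.753342 = 0.144945
d₂ = d₁ − σ√T = 0.144945 − 0.753342 = -0.608397
e^{−rT} = 0.933977
N(−d₁) = 0.442377,  N(−d₂) = 0.728538
V = K·e^{−rT}·N(−d₂) − S·N(−d₁) = 196.973186 − 100.446123 = 96.527063 (the quoted price), and the Black–Scholes price is strictly increasing in σ, so σ is unique

sigma = 0.5268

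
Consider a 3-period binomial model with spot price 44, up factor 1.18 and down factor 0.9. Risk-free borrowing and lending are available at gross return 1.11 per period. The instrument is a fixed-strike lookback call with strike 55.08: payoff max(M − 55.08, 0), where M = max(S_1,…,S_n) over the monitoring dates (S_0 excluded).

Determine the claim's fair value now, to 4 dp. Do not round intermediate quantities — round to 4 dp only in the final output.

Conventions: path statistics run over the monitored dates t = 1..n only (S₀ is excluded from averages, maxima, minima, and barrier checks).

Under the martingale measure an up-move has probability p* = 0.7500; value the claim as the probability-weighted average of per-path payoffs, discounted 3 periods at R = 1.11.
Enumerate all 2^3 = 8 price paths (U = up ×1.18, D = down ×0.9); each path with k up-moves has probability p*^k·(1−p*)^(3−k).
DDD: M=39.6000, payoff=0.0000, prob=0.015625
UDD: M=51.9200, payoff=0.0000, prob=0.046875
DUD: M=46.7280, payoff=0.0000, prob=0.046875
UUD: M=61.2656, payoff=6.1856, prob=0.140625
DDU: M=42.0552, payoff=0.0000, prob=0.046875
UDU: M=55.1390, payoff=0.0590, prob=0.140625
DUU: M=55.1390, payoff=0.0590, prob=0.140625
UUU: M=72.2934, payoff=17.2134, prob=0.421875
Price = Σ prob·payoff / R^3 = 8.148362 / 1.367631 = 5.9580

price = 5.9580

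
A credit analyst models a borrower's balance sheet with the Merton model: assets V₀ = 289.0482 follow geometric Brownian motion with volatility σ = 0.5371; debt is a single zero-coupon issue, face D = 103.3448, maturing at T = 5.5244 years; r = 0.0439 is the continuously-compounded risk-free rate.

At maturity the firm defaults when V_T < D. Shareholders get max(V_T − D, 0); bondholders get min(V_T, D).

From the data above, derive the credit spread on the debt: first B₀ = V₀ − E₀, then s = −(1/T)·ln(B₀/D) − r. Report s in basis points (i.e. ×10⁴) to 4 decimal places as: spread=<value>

Apply the equity-as-call identities (strike 103.3448, horizon 5.5244 years):
d₁ = [ln(V₀/D) + (r + σ²/2)T] / (σ√T)
   = [ln(289.0482/103.3448) + (0.0439 + 0.5·0.5371²)·5.5244] / (0.5371·√5.5244)
   = [1.028522 + 1.039351] / 1.262402 = 1.638046
d₂ = d₁ − σ√T = 1.638046 − 1.262402 = 0.375644
N(d₁) = 0.949294,  N(d₂) = 0.646409,  e^(−rT) = 0.784647
E₀ = V₀·N(d₁) − D·e^(−rT)·N(d₂)
   = 289.0482·0.949294 − 103.3448·0.784647·0.646409 = 221.974904
B₀ = V₀ − E₀ = 289.0482 − 221.974904 = 67.073296
spread = −(1/T)·ln(B₀/D) − r = −(1/5.5244)·ln(67.073296/103.3448) − 0.0439 = 0.03435012
in basis points: 0.03435012 × 10⁴ = 343.5012 bp

spread=343.5012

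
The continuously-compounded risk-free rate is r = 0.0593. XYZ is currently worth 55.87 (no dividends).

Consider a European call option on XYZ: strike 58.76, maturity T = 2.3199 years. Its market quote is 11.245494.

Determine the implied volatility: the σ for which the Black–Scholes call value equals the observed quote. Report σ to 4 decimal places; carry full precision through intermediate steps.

At σ = 0.2700 the Black–Scholes value reproduces the quote:
σ√T = 0.27·√2.3199 = 0.411243
d₁ = (ln(S/K) + (r+σ²/2)T) / (σ√T) = (ln(55.87/58.76) + (0.0593+0.27²/2)·2.3199) / 0.411243 = (-0.050434 + 0.222130) / 0.411243 = 0.417507
d₂ = d₁ − σ√T = 0.417507 − 0.411243 = 0.006264
e^{−rT} = 0.871473
N(d₁) = 0.661846,  N(d₂) = 0.502499
V = S·N(d₁) − K·e^{−rT}·N(d₂) = 36.977340 − 25.731846 = 11.245494 (the quoted price), and the Black–Scholes price is strictly increasing in σ, so σ is unique

sigma = 0.2700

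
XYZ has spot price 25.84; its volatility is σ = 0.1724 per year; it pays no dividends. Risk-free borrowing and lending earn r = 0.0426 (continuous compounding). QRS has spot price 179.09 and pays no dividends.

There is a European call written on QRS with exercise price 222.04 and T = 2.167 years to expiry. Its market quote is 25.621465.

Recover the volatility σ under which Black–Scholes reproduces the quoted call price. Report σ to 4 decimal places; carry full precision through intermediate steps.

At σ = 0.3258 the Black–Scholes value reproduces the quote:
σ√T = 0.3258·√2.167 = 0.479602
d₁ = (ln(S/K) + (r+σ²/2)T) / (σ√T) = (ln(179.09/222.04) + (0.0426+0.3258²/2)·2.167) / 0.479602 = (-0.214969 + 0.207323) / 0.479602 = -0.015943
d₂ = d₁ − σ√T = -0.015943 − 0.479602 = -0.495544
e^{−rT} = 0.911819
N(d₁) = 0.493640,  N(d₂) = 0.310108
V = S·N(d₁) − K·e^{−rT}·N(d₂) = 88.406008 − 62.784542 = 25.621465 (matching the quote); vega is positive throughout, so no other σ reproduces this price

sigma = 0.3258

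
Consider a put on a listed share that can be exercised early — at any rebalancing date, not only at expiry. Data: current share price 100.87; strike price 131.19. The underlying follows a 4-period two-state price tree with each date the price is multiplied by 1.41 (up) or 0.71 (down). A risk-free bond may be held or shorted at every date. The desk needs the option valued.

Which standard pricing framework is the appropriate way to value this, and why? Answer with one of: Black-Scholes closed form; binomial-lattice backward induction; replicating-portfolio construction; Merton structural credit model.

Key observation: an American put (K = 131.19, S₀ = 100.87) on a 4-date tree has no closed form — the optimal stopping decision is embedded and must be resolved recursively from expiry.

framework: binomial-lattice backward induction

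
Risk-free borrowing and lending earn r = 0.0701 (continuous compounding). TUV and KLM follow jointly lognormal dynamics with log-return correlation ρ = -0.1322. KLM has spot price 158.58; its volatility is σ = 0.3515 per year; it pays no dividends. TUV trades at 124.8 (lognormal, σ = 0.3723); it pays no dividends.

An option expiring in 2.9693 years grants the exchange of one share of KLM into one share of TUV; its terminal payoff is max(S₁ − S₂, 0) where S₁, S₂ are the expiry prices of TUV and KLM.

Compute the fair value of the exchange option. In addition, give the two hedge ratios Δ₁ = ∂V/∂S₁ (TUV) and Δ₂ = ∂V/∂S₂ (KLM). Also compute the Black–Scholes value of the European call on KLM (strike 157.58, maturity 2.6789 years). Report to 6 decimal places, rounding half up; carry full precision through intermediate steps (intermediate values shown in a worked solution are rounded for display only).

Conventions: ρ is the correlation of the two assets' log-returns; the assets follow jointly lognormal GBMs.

exchange price = 35.816001
Δ1 = 0.584791
Δ2 = -0.234367
price(KLM call K=157.58) = 48.512038

σ_eff = √(σ₁² + σ₂² − 2ρσ₁σ₂) = √(0.3723² + 0.3515² − 2·-0.1322·0.3723·0.3515) = 0.544757
d₁ = (ln(S₁/S₂) + (q₂ − q₁ + σ_eff²/2)T) / (σ_eff√T) = (ln(124.8/158.58) + (0.0 − 0.0 + 0.148380)·2.9693) / 0.938706 = 0.214165
d₂ = d₁ − σ_eff√T = 0.214165 − 0.938706 = -0.724541
N(d₁) = 0.584791,  N(d₂) = 0.234367
V = S₁·e^{−q₁T}·N(d₁) − S₂·e^{−q₂T}·N(d₂) = 72.981881 − 37.165880 = 35.816001
Δ₁ = e^{−q₁T}·N(d₁) = 0.584791;  Δ₂ = −e^{−q₂T}·N(d₂) = -0.234367
[vanilla: KLM call K=157.58]
σ√T = 0.3515·√2.6789 = 0.575312
d₁ = (ln(S/K) + (r+σ²/2)T) / (σ√T) = (ln(158.58/157.58) + (0.0701+0.3515²/2)·2.6789) / 0.575312 = (0.006326 + 0.353283) / 0.575312 = 0.625067
d₂ = d₁ − σ√T = 0.625067 − 0.575312 = 0.049755
e^{−rT} = 0.828788
N(d₁) = 0.734037,  N(d₂) = 0.519841
price = S·N(d₁) − K·e^{−rT}·N(d₂) = 116.403521 − 67.891483 = 48.512038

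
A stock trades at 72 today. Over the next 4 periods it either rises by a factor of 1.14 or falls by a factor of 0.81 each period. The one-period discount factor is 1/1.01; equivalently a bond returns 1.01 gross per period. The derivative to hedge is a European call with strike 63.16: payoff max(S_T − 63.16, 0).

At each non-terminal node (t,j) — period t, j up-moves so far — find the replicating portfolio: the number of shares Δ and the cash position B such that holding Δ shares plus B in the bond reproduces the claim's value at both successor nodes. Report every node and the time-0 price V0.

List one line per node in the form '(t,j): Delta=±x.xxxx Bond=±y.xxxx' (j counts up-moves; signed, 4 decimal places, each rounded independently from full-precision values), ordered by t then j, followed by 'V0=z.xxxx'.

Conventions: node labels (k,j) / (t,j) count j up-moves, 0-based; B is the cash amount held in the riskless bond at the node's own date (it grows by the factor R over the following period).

No-arbitrage ⇒ martingale measure with p* = (R−d)/(u−d) = 0.6061.
At maturity the claim pays: V(4,0)=0.0000, V(4,1)=0.0000, V(4,2)=0.0000, V(4,3)=23.2436, V(4,4)=58.4451
Node (3,0) S=38.2638: V=(p*·0.0000+(1−p*)·0.0000)/1.01=0.0000; Δ=(0.0000−0.0000)/(43.6207−30.9936)=0.0000; B=V−Δ·S=0.0000
Node (3,1) S=53.8527: V=(p*·0.0000+(1−p*)·0.0000)/1.01=0.0000; Δ=(0.0000−0.0000)/(61.3921−43.6207)=0.0000; B=V−Δ·S=0.0000
Node (3,2) S=75.7927: V=(p*·23.2436+(1−p*)·0.0000)/1.01=13.9476; Δ=(23.2436−0.0000)/(86.4036−61.3921)=0.9293; B=V−Δ·S=-56.4877
Node (3,3) S=106.6712: V=(p*·58.4451+(1−p*)·23.2436)/1.01=44.1365; Δ=(58.4451−23.2436)/(121.6051−86.4036)=1.0000; B=V−Δ·S=-62.5347
Node (2,0) S=47.2392: V=(p*·0.0000+(1−p*)·0.0000)/1.01=0.0000; Δ=(0.0000−0.0000)/(53.8527−38.2638)=0.0000; B=V−Δ·S=0.0000
Node (2,1) S=66.4848: V=(p*·13.9476+(1−p*)·0.0000)/1.01=8.3694; Δ=(13.9476−0.0000)/(75.7927−53.8527)=0.6357; B=V−Δ·S=-33.8960
Node (2,2) S=93.5712: V=(p*·44.1365+(1−p*)·13.9476)/1.01=31.9247; Δ=(44.1365−13.9476)/(106.6712−75.7927)=0.9777; B=V−Δ·S=-59.5570
Node (1,0) S=58.3200: V=(p*·8.3694+(1−p*)·0.0000)/1.01=5.0221; Δ=(8.3694−0.0000)/(66.4848−47.2392)=0.4349; B=V−Δ·S=-20.3396
Node (1,1) S=82.0800: V=(p*·31.9247+(1−p*)·8.3694)/1.01=22.4211; Δ=(31.9247−8.3694)/(93.5712−66.4848)=0.8696; B=V−Δ·S=-48.9585
Node (0,0) S=72.0000: V=(p*·22.4211+(1−p*)·5.0221)/1.01=15.4128; Δ=(22.4211−5.0221)/(82.0800−58.3200)=0.7323; B=V−Δ·S=-37.3113
Verification: the root portfolio costs Δ(0,0)·S0 + B(0,0) = 15.4128, matching V0.

(0,0): Delta=0.7323 Bond=-37.3113
(1,0): Delta=0.4349 Bond=-20.3396
(1,1): Delta=0.8696 Bond=-48.9585
(2,0): Delta=0.0000 Bond=0.0000
(2,1): Delta=0.6357 Bond=-33.8960
(2,2): Delta=0.9777 Bond=-59.5570
(3,0): Delta=0.0000 Bond=0.0000
(3,1): Delta=0.0000 Bond=0.0000
(3,2): Delta=0.9293 Bond=-56.4877
(3,3): Delta=1.0000 Bond=-62.5347
V0=15.4128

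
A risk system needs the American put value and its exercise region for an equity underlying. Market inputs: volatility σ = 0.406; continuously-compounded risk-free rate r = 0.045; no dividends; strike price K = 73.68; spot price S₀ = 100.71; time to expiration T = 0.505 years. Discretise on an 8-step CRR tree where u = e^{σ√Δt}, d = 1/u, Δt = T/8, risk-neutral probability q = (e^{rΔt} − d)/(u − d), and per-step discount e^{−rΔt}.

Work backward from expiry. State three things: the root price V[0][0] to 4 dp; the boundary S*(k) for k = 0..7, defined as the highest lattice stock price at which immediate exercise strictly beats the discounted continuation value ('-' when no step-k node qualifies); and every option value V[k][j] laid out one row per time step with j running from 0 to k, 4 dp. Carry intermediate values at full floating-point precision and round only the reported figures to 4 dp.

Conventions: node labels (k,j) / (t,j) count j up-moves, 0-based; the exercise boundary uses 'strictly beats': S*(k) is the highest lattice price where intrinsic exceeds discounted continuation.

price = 1.6050
boundary = - - - - - - 54.6095 60.4740
tree:
1.6050
2.5944 0.5782
4.1114 1.0207 0.1183
6.3606 1.7795 0.2318 0.0000
9.5526 3.0546 0.4544 0.0000 0.0000
13.8212 5.1376 0.8909 0.0000 0.0000 0.0000
19.0705 8.4040 1.7464 0.0000 0.0000 0.0000 0.0000
24.3663 13.2060 3.4237 0.0000 0.0000 0.0000 0.0000 0.0000
29.1486 19.0705 6.7116 0.0000 0.0000 0.0000 0.0000 0.0000 0.0000

params: Δt=0.06313 u=1.10739 d=0.90302 q=0.48844 e^(-rΔt)=0.99716
t_8 payoffs: 29.1486 19.0705 6.7116 0.0000 0.0000 0.0000 0.0000 0.0000 0.0000
t_7: node(7,0) S=49.3137 payoff=24.3663 vs cont=24.1573 → 24.3663 [stop]  node(7,1) S=60.4740 payoff=13.2060 vs cont=12.9970 → 13.2060 [stop]  node(7,2) S=74.1601 payoff=0.0000 vs cont=3.4237 → 3.4237 [wait]  node(7,3) S=90.9435 payoff=0.0000 vs cont=0.0000 → 0.0000 [wait]  node(7,4) S=111.5253 payoff=0.0000 vs cont=0.0000 → 0.0000 [wait]  node(7,5) S=136.7650 payoff=0.0000 vs cont=0.0000 → 0.0000 [wait]  node(7,6) S=167.7167 payoff=0.0000 vs cont=0.0000 → 0.0000 [wait]  node(7,7) S=205.6733 payoff=0.0000 vs cont=0.0000 → 0.0000 [wait]  ⇒ S*(7)=60.4740
t_6: node(6,0) S=54.6095 payoff=19.0705 vs cont=18.8615 → 19.0705 [stop]  node(6,1) S=66.9684 payoff=6.7116 vs cont=8.4040 → 8.4040 [wait]  node(6,2) S=82.1242 payoff=0.0000 vs cont=1.7464 → 1.7464 [wait]  node(6,3) S=100.7100 payoff=0.0000 vs cont=0.0000 → 0.0000 [wait]  node(6,4) S=123.5020 payoff=0.0000 vs cont=0.0000 → 0.0000 [wait]  node(6,5) S=151.4522 payoff=0.0000 vs cont=0.0000 → 0.0000 [wait]  node(6,6) S=185.7279 payoff=0.0000 vs cont=0.0000 → 0.0000 [wait]  ⇒ S*(6)=54.6095
t_5: node(5,0) S=60.4740 payoff=13.2060 vs cont=13.8212 → 13.8212 [wait]  node(5,1) S=74.1601 payoff=0.0000 vs cont=5.1376 → 5.1376 [wait]  node(5,2) S=90.9435 payoff=0.0000 vs cont=0.8909 → 0.8909 [wait]  node(5,3) S=111.5253 payoff=0.0000 vs cont=0.0000 → 0.0000 [wait]  node(5,4) S=136.7650 payoff=0.0000 vs cont=0.0000 → 0.0000 [wait]  node(5,5) S=167.7167 payoff=0.0000 vs cont=0.0000 → 0.0000 [wait]  ⇒ S*(5)=-
t_4: node(4,0) S=66.9684 payoff=6.7116 vs cont=9.5526 → 9.5526 [wait]  node(4,1) S=82.1242 payoff=0.0000 vs cont=3.0546 → 3.0546 [wait]  node(4,2) S=100.7100 payoff=0.0000 vs cont=0.4544 → 0.4544 [wait]  node(4,3) S=123.5020 payoff=0.0000 vs cont=0.0000 → 0.0000 [wait]  node(4,4) S=151.4522 payoff=0.0000 vs cont=0.0000 → 0.0000 [wait]  ⇒ S*(4)=-
t_3: node(3,0) S=74.1601 payoff=0.0000 vs cont=6.3606 → 6.3606 [wait]  node(3,1) S=90.9435 payoff=0.0000 vs cont=1.7795 → 1.7795 [wait]  node(3,2) S=111.5253 payoff=0.0000 vs cont=0.2318 → 0.2318 [wait]  node(3,3) S=136.7650 payoff=0.0000 vs cont=0.0000 → 0.0000 [wait]  ⇒ S*(3)=-
t_2: node(2,0) S=82.1242 payoff=0.0000 vs cont=4.1114 → 4.1114 [wait]  node(2,1) S=100.7100 payoff=0.0000 vs cont=1.0207 → 1.0207 [wait]  node(2,2) S=123.5020 payoff=0.0000 vs cont=0.1183 → 0.1183 [wait]  ⇒ S*(2)=-
t_1: node(1,0) S=90.9435 payoff=0.0000 vs cont=2.5944 → 2.5944 [wait]  node(1,1) S=111.5253 payoff=0.0000 vs cont=0.5782 → 0.5782 [wait]  ⇒ S*(1)=-
t_0: node(0,0) S=100.7100 payoff=0.0000 vs cont=1.6050 → 1.6050 [wait]  ⇒ S*(0)=-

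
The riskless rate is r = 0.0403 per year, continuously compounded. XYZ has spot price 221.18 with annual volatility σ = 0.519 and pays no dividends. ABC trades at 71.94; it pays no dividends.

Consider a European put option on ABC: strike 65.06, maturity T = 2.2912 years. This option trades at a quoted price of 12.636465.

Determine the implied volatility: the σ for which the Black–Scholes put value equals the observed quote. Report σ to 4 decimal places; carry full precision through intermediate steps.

sigma = 0.4719

At σ = 0.4719 the Black–Scholes value reproduces the quote:
σ√T = 0.4719·√2.2912 = 0.714301
d₁ = (ln(S/K) + (r+σ²/2)T) / (σ√T) = (ln(71.94/65.06) + (0.0403+0.4719²/2)·2.2912) / 0.714301 = (0.100523 + 0.347449) / 0.714301 = 0.627146
d₂ = d₁ − σ√T = 0.627146 − 0.714301 = -0.087156
e^{−rT} = 0.911799
N(−d₁) = 0.265282,  N(−d₂) = 0.534726
V = K·e^{−rT}·N(−d₂) − S·N(−d₁) = 31.720840 − 19.084375 = 12.636465 (matching the quote); vega is positive throughout, so no other σ reproduces this price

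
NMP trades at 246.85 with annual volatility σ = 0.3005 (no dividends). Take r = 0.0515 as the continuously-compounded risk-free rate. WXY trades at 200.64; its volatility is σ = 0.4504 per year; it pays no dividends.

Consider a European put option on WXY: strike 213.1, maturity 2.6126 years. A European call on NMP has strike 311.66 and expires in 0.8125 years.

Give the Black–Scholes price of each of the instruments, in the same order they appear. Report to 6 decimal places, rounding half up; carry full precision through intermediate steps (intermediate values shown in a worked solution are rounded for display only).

[WXY put K=213.1]
σ√T = 0.4504·√2.6126 = 0.728006
d₁ = (ln(S/K) + (r+σ²/2)T) / (σ√T) = (ln(200.64/213.1) + (0.0515+0.4504²/2)·2.6126) / 0.728006 = (-0.060249 + 0.399545) / 0.728006 = 0.466062
d₂ = d₁ − σ√T = 0.466062 − 0.728006 = -0.261944
e^{−rT} = 0.874110
N(−d₁) = 0.320586,  N(−d₂) = 0.603318
price = K·e^{−rT}·N(−d₂) − S·N(−d₁) = 112.381703 − 64.322287 = 48.059417
[NMP call K=311.66]
σ√T = 0.3005·√0.8125 = 0.270867
d₁ = (ln(S/K) + (r+σ²/2)T) / (σ√T) = (ln(246.85/311.66) + (0.0515+0.3005²/2)·0.8125) / 0.270867 = (-0.233132 + 0.078528) / 0.270867 = -0.570774
d₂ = d₁ − σ√T = -0.570774 − 0.270867 = -0.841641
e^{−rT} = 0.959020
N(d₁) = 0.284077,  N(d₂) = 0.199995
price = S·N(d₁) − K·e^{−rT}·N(d₂) = 70.124298 − 59.775986 = 10.348312

price(WXY put K=213.1) = 48.059417
price(NMP call K=311.66) = 10.348312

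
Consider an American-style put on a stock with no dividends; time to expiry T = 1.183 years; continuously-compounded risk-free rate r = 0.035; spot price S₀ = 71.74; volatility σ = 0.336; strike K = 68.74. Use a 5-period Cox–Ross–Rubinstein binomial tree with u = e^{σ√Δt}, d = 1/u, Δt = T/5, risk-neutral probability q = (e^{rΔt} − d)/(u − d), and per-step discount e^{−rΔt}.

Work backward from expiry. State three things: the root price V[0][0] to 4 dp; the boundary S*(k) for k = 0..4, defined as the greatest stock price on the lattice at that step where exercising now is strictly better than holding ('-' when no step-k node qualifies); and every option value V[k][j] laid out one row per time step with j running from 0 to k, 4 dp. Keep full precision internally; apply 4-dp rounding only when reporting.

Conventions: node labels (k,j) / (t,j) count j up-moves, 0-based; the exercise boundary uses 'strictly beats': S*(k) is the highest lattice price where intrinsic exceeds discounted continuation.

Δt=0.23660, u=1.17755, d=0.84922, q=0.48456, disc=e^(-rΔt)=0.99175
k=5 terminal: V=max(K-S,0) → 37.0541 24.8037 7.8169 0.0000 0.0000 0.0000
k=4: j=0 S=37.3117 intr=31.4283 cont=30.8614 V=31.4283[EX]; j=1 S=51.7372 intr=17.0028 cont=16.4359 V=17.0028[EX]; j=2 S=71.7400 intr=0.0000 cont=3.9959 V=3.9959[hold]; j=3 S=99.4763 intr=0.0000 cont=0.0000 V=0.0000[hold]; j=4 S=137.9361 intr=0.0000 cont=0.0000 V=0.0000[hold]  S*(4)=51.7372
k=3: j=0 S=43.9363 intr=24.8037 cont=24.2368 V=24.8037[EX]; j=1 S=60.9231 intr=7.8169 cont=10.6120 V=10.6120[hold]; j=2 S=84.4774 intr=0.0000 cont=2.0427 V=2.0427[hold]; j=3 S=117.1383 intr=0.0000 cont=0.0000 V=0.0000[hold]  S*(3)=43.9363
k=2: j=0 S=51.7372 intr=17.0028 cont=17.7791 V=17.7791[hold]; j=1 S=71.7400 intr=0.0000 cont=6.4064 V=6.4064[hold]; j=2 S=99.4763 intr=0.0000 cont=1.0442 V=1.0442[hold]  S*(2)=-
k=1: j=0 S=60.9231 intr=7.8169 cont=12.1672 V=12.1672[hold]; j=1 S=84.4774 intr=0.0000 cont=3.7767 V=3.7767[hold]  S*(1)=-
k=0: j=0 S=71.7400 intr=0.0000 cont=8.0347 V=8.0347[hold]  S*(0)=-

price = 8.0347
boundary = - - - 43.9363 51.7372
tree:
8.0347
12.1672 3.7767
17.7791 6.4064 1.0442
24.8037 10.6120 2.0427 0.0000
31.4283 17.0028 3.9959 0.0000 0.0000
37.0541 24.8037 7.8169 0.0000 0.0000 0.0000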